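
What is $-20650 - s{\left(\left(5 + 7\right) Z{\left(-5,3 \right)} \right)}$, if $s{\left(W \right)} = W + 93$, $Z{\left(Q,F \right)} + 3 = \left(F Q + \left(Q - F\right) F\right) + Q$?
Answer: $-20179$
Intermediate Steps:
$Z{\left(Q,F \right)} = -3 + Q + F Q + F \left(Q - F\right)$ ($Z{\left(Q,F \right)} = -3 + \left(\left(F Q + \left(Q - F\right) F\right) + Q\right) = -3 + \left(\left(F Q + F \left(Q - F\right)\right) + Q\right) = -3 + \left(Q + F Q + F \left(Q - F\right)\right) = -3 + Q + F Q + F \left(Q - F\right)$)
$s{\left(W \right)} = 93 + W$
$-20650 - s{\left(\left(5 + 7\right) Z{\left(-5,3 \right)} \right)} = -20650 - \left(93 + \left(5 + 7\right) \left(-3 - 5 - 3^{2} + 2 \cdot 3 \left(-5\right)\right)\right) = -20650 - \left(93 + 12 \left(-3 - 5 - 9 - 30\right)\right) = -20650 - \left(93 + 12 \left(-47\right)\right) = -20650 - \left(93 - 564\right) = -20650 - -471 = -20650 + 471 = -20179$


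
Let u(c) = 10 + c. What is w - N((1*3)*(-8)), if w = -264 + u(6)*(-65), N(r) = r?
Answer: -1280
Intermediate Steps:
w = -1304 (w = -264 + (10 + 6)*(-65) = -264 + 16*(-65) = -264 - 1040 = -1304)
w - N((1*3)*(-8)) = -1304 - 1*3*(-8) = -1304 - 3*(-8) = -1304 - 1*(-24) = -1304 + 24 = -1280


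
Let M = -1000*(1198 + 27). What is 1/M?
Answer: -1/1225000 ≈ -8.1633e-7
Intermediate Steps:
M = -1225000 (M = -1000*1225 = -1225000)
1/M = 1/(-1225000) = -1/1225000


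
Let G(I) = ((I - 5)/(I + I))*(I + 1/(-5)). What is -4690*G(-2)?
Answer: 36113/2 ≈ 18057.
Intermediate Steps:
G(I) = (-5 + I)*(-⅕ + I)/(2*I) (G(I) = ((-5 + I)/((2*I)))*(I - ⅕) = ((-5 + I)*(1/(2*I)))*(-⅕ + I) = ((-5 + I)/(2*I))*(-⅕ + I) = (-5 + I)*(-⅕ + I)/(2*I))
-4690*G(-2) = -469*(5 - 2*(-26 + 5*(-2)))/(-2) = -469*(-1)*(5 - 2*(-26 - 10))/2 = -469*(-1)*(5 - 2*(-36))/2 = -469*(-1)*(5 + 72)/2 = -469*(-1)*77/2 = -4690*(-77/20) = 36113/2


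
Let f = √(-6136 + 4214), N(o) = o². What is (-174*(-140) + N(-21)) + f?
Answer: 24801 + 31*I*√2 ≈ 24801.0 + 43.841*I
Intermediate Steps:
f = 31*I*√2 (f = √(-1922) = 31*I*√2 ≈ 43.841*I)
(-174*(-140) + N(-21)) + f = (-174*(-140) + (-21)²) + 31*I*√2 = (24360 + 441) + 31*I*√2 = 24801 + 31*I*√2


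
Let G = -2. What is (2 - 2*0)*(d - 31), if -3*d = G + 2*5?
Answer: -202/3 ≈ -67.333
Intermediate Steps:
d = -8/3 (d = -(-2 + 2*5)/3 = -(-2 + 10)/3 = -⅓*8 = -8/3 ≈ -2.6667)
(2 - 2*0)*(d - 31) = (2 - 2*0)*(-8/3 - 31) = (2 + 0)*(-101/3) = 2*(-101/3) = -202/3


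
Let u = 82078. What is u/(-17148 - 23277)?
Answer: -82078/40425 ≈ -2.0304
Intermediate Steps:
u/(-17148 - 23277) = 82078/(-17148 - 23277) = 82078/(-40425) = 82078*(-1/40425) = -82078/40425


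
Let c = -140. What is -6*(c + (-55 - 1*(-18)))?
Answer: 1062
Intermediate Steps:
-6*(c + (-55 - 1*(-18))) = -6*(-140 + (-55 - 1*(-18))) = -6*(-140 + (-55 + 18)) = -6*(-140 - 37) = -6*(-177) = 1062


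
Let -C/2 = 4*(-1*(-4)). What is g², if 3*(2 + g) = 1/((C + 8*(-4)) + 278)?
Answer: 1646089/412164 ≈ 3.9938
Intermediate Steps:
C = -32 (C = -8*(-1*(-4)) = -8*4 = -2*16 = -32)
g = -1283/642 (g = -2 + 1/(3*((-32 + 8*(-4)) + 278)) = -2 + 1/(3*((-32 - 32) + 278)) = -2 + 1/(3*(-64 + 278)) = -2 + (⅓)/214 = -2 + (⅓)*(1/214) = -2 + 1/642 = -1283/642 ≈ -1.9984)
g² = (-1283/642)² = 1646089/412164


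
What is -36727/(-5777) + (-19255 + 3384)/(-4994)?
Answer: 275101405/28850338 ≈ 9.5355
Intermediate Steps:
-36727/(-5777) + (-19255 + 3384)/(-4994) = -36727*(-1/5777) - 15871*(-1/4994) = 36727/5777 + 15871/4994 = 275101405/28850338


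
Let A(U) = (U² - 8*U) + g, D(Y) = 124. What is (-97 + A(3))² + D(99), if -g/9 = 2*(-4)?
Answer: 1724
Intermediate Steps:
g = 72 (g = -18*(-4) = -9*(-8) = 72)
A(U) = 72 + U² - 8*U (A(U) = (U² - 8*U) + 72 = 72 + U² - 8*U)
(-97 + A(3))² + D(99) = (-97 + (72 + 3² - 8*3))² + 124 = (-97 + (72 + 9 - 24))² + 124 = (-97 + 57)² + 124 = (-40)² + 124 = 1600 + 124 = 1724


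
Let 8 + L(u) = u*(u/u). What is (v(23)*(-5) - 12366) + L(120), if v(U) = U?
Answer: -12369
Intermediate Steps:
L(u) = -8 + u (L(u) = -8 + u*(u/u) = -8 + u*1 = -8 + u)
(v(23)*(-5) - 12366) + L(120) = (23*(-5) - 12366) + (-8 + 120) = (-115 - 12366) + 112 = -12481 + 112 = -12369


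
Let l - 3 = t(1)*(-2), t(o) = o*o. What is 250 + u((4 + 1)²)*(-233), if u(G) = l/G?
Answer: 6017/25 ≈ 240.68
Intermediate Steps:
t(o) = o²
l = 1 (l = 3 + 1²*(-2) = 3 + 1*(-2) = 3 - 2 = 1)
u(G) = 1/G
250 + u((4 + 1)²)*(-233) = 250 - 233/(4 + 1)² = 250 - 233/5² = 250 - 233/25 = 6017/25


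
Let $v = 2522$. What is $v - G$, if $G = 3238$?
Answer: $-716$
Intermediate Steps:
$v - G = 2522 - 3238 = -716$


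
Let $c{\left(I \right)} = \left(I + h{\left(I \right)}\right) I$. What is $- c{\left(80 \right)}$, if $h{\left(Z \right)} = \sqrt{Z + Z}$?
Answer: $-6400 - 320 \sqrt{10} \approx -7411.9$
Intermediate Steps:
$h{\left(Z \right)} = \sqrt{2} \sqrt{Z}$ ($h{\left(Z \right)} = \sqrt{2 Z} = \sqrt{2} \sqrt{Z}$)
$c{\left(I \right)} = I \left(I + \sqrt{2} \sqrt{I}\right)$ ($c{\left(I \right)} = \left(I + \sqrt{2} \sqrt{I}\right) I = I \left(I + \sqrt{2} \sqrt{I}\right)$)
$- c{\left(80 \right)} = - 80 \left(80 + \sqrt{2} \sqrt{80}\right) = - 80 \left(80 + \sqrt{2} \cdot 4 \sqrt{5}\right) = - 80 \left(80 + 4 \sqrt{10}\right) = - (6400 + 320 \sqrt{10}) = -6400 - 320 \sqrt{10}$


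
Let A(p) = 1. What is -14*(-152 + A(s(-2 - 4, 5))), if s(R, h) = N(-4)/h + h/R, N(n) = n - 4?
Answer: 2114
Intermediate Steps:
N(n) = -4 + n
s(R, h) = -8/h + h/R (s(R, h) = (-4 - 4)/h + h/R = -8/h + h/R)
-14*(-152 + A(s(-2 - 4, 5))) = -14*(-152 + 1) = -14*(-151) = 2114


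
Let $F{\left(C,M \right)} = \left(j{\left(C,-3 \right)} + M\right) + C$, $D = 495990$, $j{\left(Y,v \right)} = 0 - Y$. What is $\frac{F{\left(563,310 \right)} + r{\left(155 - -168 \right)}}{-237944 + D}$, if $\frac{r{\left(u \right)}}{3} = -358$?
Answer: $- \frac{382}{129023} \approx -0.0029607$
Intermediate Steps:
$j{\left(Y,v \right)} = - Y$
$r{\left(u \right)} = -1074$ ($r{\left(u \right)} = 3 \left(-358\right) = -1074$)
$F{\left(C,M \right)} = M$ ($F{\left(C,M \right)} = \left(- C + M\right) + C = \left(M - C\right) + C = M$)
$\frac{F{\left(563,310 \right)} + r{\left(155 - -168 \right)}}{-237944 + D} = \frac{310 - 1074}{-237944 + 495990} = - \frac{764}{258046} = \left(-764\right) \frac{1}{258046} = - \frac{382}{129023}$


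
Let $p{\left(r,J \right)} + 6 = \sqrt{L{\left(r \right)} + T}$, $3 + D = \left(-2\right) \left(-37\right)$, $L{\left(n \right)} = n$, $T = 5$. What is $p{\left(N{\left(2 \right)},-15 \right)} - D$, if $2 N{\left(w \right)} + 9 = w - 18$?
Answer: $-77 + \frac{i \sqrt{30}}{2} \approx -77.0 + 2.7386 i$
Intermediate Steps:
$D = 71$ ($D = -3 - -74 = -3 + 74 = 71$)
$N{\left(w \right)} = - \frac{27}{2} + \frac{w}{2}$ ($N{\left(w \right)} = - \frac{9}{2} + \frac{w - 18}{2} = - \frac{9}{2} + \frac{-18 + w}{2} = - \frac{9}{2} + \left(-9 + \frac{w}{2}\right) = - \frac{27}{2} + \frac{w}{2}$)
$p{\left(r,J \right)} = -6 + \sqrt{5 + r}$ ($p{\left(r,J \right)} = -6 + \sqrt{r + 5} = -6 + \sqrt{5 + r}$)
$p{\left(N{\left(2 \right)},-15 \right)} - D = \left(-6 + \sqrt{5 + \left(- \frac{27}{2} + \frac{1}{2} \cdot 2\right)}\right) - 71 = \left(-6 + \sqrt{5 + \left(- \frac{27}{2} + 1\right)}\right) - 71 = \left(-6 + \sqrt{5 - \frac{25}{2}}\right) - 71 = \left(-6 + \sqrt{- \frac{15}{2}}\right) - 71 = \left(-6 + \frac{i \sqrt{30}}{2}\right) - 71 = -77 + \frac{i \sqrt{30}}{2}$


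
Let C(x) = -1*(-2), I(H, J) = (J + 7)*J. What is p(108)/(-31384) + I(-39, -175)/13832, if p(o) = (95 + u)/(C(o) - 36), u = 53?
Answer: 140060239/65890708 ≈ 2.1256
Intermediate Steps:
I(H, J) = J*(7 + J) (I(H, J) = (7 + J)*J = J*(7 + J))
C(x) = 2
p(o) = -74/17 (p(o) = (95 + 53)/(2 - 36) = 148/(-34) = 148*(-1/34) = -74/17)
p(108)/(-31384) + I(-39, -175)/13832 = -74/17/(-31384) - 175*(7 - 175)/13832 = -74/17*(-1/31384) - 175*(-168)*(1/13832) = 37/266764 + 29400*(1/13832) = 37/266764 + 525/247 = 140060239/65890708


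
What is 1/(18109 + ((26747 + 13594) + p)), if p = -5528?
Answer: 1/52922 ≈ 1.8896e-5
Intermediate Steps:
1/(18109 + ((26747 + 13594) + p)) = 1/(18109 + ((26747 + 13594) - 5528)) = 1/(18109 + (40341 - 5528)) = 1/(18109 + 34813) = 1/52922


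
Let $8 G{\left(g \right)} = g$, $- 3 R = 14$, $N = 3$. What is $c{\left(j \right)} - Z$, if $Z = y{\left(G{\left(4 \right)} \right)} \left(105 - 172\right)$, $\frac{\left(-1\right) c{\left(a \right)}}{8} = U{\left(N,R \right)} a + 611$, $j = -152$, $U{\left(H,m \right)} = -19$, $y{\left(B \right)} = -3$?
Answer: $-28193$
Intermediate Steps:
$R = - \frac{14}{3}$ ($R = \left(- \frac{1}{3}\right) 14 = - \frac{14}{3} \approx -4.6667$)
$G{\left(g \right)} = \frac{g}{8}$
$c{\left(a \right)} = -4888 + 152 a$ ($c{\left(a \right)} = - 8 \left(- 19 a + 611\right) = - 8 \left(611 - 19 a\right) = -4888 + 152 a$)
$Z = 201$ ($Z = - 3 \left(105 - 172\right) = \left(-3\right) \left(-67\right) = 201$)
$c{\left(j \right)} - Z = \left(-4888 + 152 \left(-152\right)\right) - 201 = \left(-4888 - 23104\right) - 201 = -27992 - 201 = -28193$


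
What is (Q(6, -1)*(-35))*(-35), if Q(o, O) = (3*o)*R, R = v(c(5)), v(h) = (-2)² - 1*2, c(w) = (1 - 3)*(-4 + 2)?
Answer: 44100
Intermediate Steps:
c(w) = 4 (c(w) = -2*(-2) = 4)
v(h) = 2 (v(h) = 4 - 2 = 2)
R = 2
Q(o, O) = 6*o (Q(o, O) = (3*o)*2 = 6*o)
(Q(6, -1)*(-35))*(-35) = ((6*6)*(-35))*(-35) = (36*(-35))*(-35) = -1260*(-35) = 44100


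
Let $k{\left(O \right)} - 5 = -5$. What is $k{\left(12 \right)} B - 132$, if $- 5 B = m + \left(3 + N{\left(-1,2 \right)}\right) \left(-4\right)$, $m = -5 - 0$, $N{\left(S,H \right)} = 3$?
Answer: $-132$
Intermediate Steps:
$m = -5$ ($m = -5 + 0 = -5$)
$k{\left(O \right)} = 0$ ($k{\left(O \right)} = 5 - 5 = 0$)
$B = \frac{29}{5}$ ($B = - \frac{-5 + \left(3 + 3\right) \left(-4\right)}{5} = - \frac{-5 + 6 \left(-4\right)}{5} = - \frac{-5 - 24}{5} = \left(- \frac{1}{5}\right) \left(-29\right) = \frac{29}{5} \approx 5.8$)
$k{\left(12 \right)} B - 132 = 0 \cdot \frac{29}{5} - 132 = 0 - 132 = -132$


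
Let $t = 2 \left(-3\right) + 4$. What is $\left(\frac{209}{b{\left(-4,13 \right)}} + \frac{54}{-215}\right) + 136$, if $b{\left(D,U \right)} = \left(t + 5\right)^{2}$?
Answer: $\frac{307609}{1935} \approx 158.97$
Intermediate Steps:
$t = -2$ ($t = -6 + 4 = -2$)
$b{\left(D,U \right)} = 9$ ($b{\left(D,U \right)} = \left(-2 + 5\right)^{2} = 3^{2} = 9$)
$\left(\frac{209}{b{\left(-4,13 \right)}} + \frac{54}{-215}\right) + 136 = \left(\frac{209}{9} + \frac{54}{-215}\right) + 136 = \left(209 \cdot \frac{1}{9} + 54 \left(- \frac{1}{215}\right)\right) + 136 = \left(\frac{209}{9} - \frac{54}{215}\right) + 136 = \frac{44449}{1935} + 136 = \frac{307609}{1935}$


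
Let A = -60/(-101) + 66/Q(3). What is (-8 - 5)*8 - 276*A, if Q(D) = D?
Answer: -640336/101 ≈ -6340.0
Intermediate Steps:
A = 2282/101 (A = -60/(-101) + 66/3 = -60*(-1/101) + 66*(1/3) = 60/101 + 22 = 2282/101 ≈ 22.594)
(-8 - 5)*8 - 276*A = (-8 - 5)*8 - 276*2282/101 = -13*8 - 629832/101 = -104 - 629832/101 = -640336/101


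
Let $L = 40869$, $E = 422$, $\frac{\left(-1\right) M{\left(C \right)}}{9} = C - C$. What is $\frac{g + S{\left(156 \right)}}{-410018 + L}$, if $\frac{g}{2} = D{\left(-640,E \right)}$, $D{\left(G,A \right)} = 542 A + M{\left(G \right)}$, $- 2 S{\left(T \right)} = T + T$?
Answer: $- \frac{41572}{33559} \approx -1.2388$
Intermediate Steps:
$M{\left(C \right)} = 0$ ($M{\left(C \right)} = - 9 \left(C - C\right) = \left(-9\right) 0 = 0$)
$S{\left(T \right)} = - T$ ($S{\left(T \right)} = - \frac{T + T}{2} = - \frac{2 T}{2} = - T$)
$D{\left(G,A \right)} = 542 A$ ($D{\left(G,A \right)} = 542 A + 0 = 542 A$)
$g = 457448$ ($g = 2 \cdot 542 \cdot 422 = 2 \cdot 228724 = 457448$)
$\frac{g + S{\left(156 \right)}}{-410018 + L} = \frac{457448 - 156}{-410018 + 40869} = \frac{457448 - 156}{-369149} = 457292 \left(- \frac{1}{369149}\right) = - \frac{41572}{33559}$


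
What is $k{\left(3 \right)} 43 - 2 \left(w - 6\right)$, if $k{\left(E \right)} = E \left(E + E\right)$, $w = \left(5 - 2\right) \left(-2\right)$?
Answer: $798$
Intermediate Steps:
$w = -6$ ($w = \left(5 - 2\right) \left(-2\right) = 3 \left(-2\right) = -6$)
$k{\left(E \right)} = 2 E^{2}$ ($k{\left(E \right)} = E 2 E = 2 E^{2}$)
$k{\left(3 \right)} 43 - 2 \left(w - 6\right) = 2 \cdot 3^{2} \cdot 43 - 2 \left(-6 - 6\right) = 2 \cdot 9 \cdot 43 - -24 = 18 \cdot 43 + 24 = 774 + 24 = 798$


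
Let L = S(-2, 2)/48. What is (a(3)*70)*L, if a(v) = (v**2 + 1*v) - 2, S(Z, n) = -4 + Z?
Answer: -175/2 ≈ -87.500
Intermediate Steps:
a(v) = -2 + v + v**2 (a(v) = (v**2 + v) - 2 = (v + v**2) - 2 = -2 + v + v**2)
L = -1/8 (L = (-4 - 2)/48 = -6*1/48 = -1/8 ≈ -0.12500)
(a(3)*70)*L = ((-2 + 3 + 3**2)*70)*(-1/8) = ((-2 + 3 + 9)*70)*(-1/8) = (10*70)*(-1/8) = 700*(-1/8) = -175/2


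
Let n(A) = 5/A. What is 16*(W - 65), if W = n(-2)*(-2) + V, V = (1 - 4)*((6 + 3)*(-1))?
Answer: -528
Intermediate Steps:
V = 27 (V = -27*(-1) = -3*(-9) = 27)
W = 32 (W = (5/(-2))*(-2) + 27 = (5*(-½))*(-2) + 27 = -5/2*(-2) + 27 = 5 + 27 = 32)
16*(W - 65) = 16*(32 - 65) = 16*(-33) = -528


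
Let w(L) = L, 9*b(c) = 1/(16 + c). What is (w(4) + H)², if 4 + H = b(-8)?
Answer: 1/5184 ≈ 0.00019290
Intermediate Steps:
b(c) = 1/(9*(16 + c))
H = -287/72 (H = -4 + 1/(9*(16 - 8)) = -4 + (⅑)/8 = -4 + (⅑)*(⅛) = -4 + 1/72 = -287/72 ≈ -3.9861)
(w(4) + H)² = (4 - 287/72)² = (1/72)² = 1/5184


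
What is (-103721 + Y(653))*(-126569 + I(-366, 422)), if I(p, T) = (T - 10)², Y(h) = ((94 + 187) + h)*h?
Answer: 21854364675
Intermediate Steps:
Y(h) = h*(281 + h) (Y(h) = (281 + h)*h = h*(281 + h))
I(p, T) = (-10 + T)²
(-103721 + Y(653))*(-126569 + I(-366, 422)) = (-103721 + 653*(281 + 653))*(-126569 + (-10 + 422)²) = (-103721 + 653*934)*(-126569 + 412²) = (-103721 + 609902)*(-126569 + 169744) = 506181*43175 = 21854364675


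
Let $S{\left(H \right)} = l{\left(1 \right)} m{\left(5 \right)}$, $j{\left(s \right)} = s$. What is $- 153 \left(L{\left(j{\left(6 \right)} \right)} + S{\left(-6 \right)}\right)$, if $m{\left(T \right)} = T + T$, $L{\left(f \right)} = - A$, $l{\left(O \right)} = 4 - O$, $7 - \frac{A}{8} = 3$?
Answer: $306$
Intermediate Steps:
$A = 32$ ($A = 56 - 24 = 32$)
$L{\left(f \right)} = -32$ ($L{\left(f \right)} = \left(-1\right) 32 = -32$)
$m{\left(T \right)} = 2 T$
$S{\left(H \right)} = 30$ ($S{\left(H \right)} = \left(4 - 1\right) 2 \cdot 5 = \left(4 - 1\right) 10 = 3 \cdot 10 = 30$)
$- 153 \left(L{\left(j{\left(6 \right)} \right)} + S{\left(-6 \right)}\right) = - 153 \left(-32 + 30\right) = \left(-153\right) \left(-2\right) = 306$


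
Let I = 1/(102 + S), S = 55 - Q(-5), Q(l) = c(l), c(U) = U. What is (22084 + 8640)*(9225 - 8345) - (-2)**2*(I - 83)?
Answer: 2190033610/81 ≈ 2.7037e+7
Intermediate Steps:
Q(l) = l
S = 60 (S = 55 - 1*(-5) = 55 + 5 = 60)
I = 1/162 (I = 1/(102 + 60) = 1/162 ≈ 0.0061728)
(22084 + 8640)*(9225 - 8345) - (-2)**2*(I - 83) = (22084 + 8640)*(9225 - 8345) - (-2)**2*(1/162 - 83) = 30724*880 - 4*(-13445)/162 = 27037120 - 1*(-26890/81) = 27037120 + 26890/81 = 2190033610/81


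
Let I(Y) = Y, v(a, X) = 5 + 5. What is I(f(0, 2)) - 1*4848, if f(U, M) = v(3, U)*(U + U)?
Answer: -4848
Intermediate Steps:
v(a, X) = 10
f(U, M) = 20*U (f(U, M) = 10*(U + U) = 10*(2*U) = 20*U)
I(f(0, 2)) - 1*4848 = 20*0 - 1*4848 = 0 - 4848 = -4848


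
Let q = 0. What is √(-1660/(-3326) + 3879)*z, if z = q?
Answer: 0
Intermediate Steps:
z = 0
√(-1660/(-3326) + 3879)*z = √(-1660/(-3326) + 3879)*0 = √(-1660*(-1/3326) + 3879)*0 = √(830/1663 + 3879)*0 = √(6451607/1663)*0 = (√10729022441/1663)*0 = 0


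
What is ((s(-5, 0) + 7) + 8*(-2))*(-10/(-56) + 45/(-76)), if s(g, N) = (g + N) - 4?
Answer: 990/133 ≈ 7.4436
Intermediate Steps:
s(g, N) = -4 + N + g (s(g, N) = (N + g) - 4 = -4 + N + g)
((s(-5, 0) + 7) + 8*(-2))*(-10/(-56) + 45/(-76)) = (((-4 + 0 - 5) + 7) + 8*(-2))*(-10/(-56) + 45/(-76)) = ((-9 + 7) - 16)*(-10*(-1/56) + 45*(-1/76)) = (-2 - 16)*(5/28 - 45/76) = -18*(-55/133) = 990/133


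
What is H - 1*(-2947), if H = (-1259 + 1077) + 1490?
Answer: 4255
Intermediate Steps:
H = 1308 (H = -182 + 1490 = 1308)
H - 1*(-2947) = 1308 - 1*(-2947) = 1308 + 2947 = 4255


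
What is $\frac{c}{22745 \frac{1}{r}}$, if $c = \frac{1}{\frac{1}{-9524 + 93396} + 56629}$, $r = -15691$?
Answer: $- \frac{1316035552}{108029367437305} \approx -1.2182 \cdot 10^{-5}$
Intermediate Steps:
$c = \frac{83872}{4749587489}$ ($c = \frac{1}{\frac{1}{83872} + 56629} = \frac{1}{\frac{4749587489}{83872}} = \frac{83872}{4749587489} \approx 1.7659 \cdot 10^{-5}$)
$\frac{c}{22745 \frac{1}{r}} = \frac{83872}{4749587489 \frac{22745}{-15691}} = \frac{83872}{4749587489 \cdot 22745 \left(- \frac{1}{15691}\right)} = \frac{83872}{4749587489 \left(- \frac{22745}{15691}\right)} = \frac{83872}{4749587489} \left(- \frac{15691}{22745}\right) = - \frac{1316035552}{108029367437305}$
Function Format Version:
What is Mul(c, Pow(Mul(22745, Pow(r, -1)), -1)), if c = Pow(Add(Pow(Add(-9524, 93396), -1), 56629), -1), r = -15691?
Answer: Rational(-1316035552, 108029367437305) ≈ -1.2182e-5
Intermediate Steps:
c = Rational(83872, 4749587489) (c = Pow(Add(Pow(83872, -1), 56629), -1) = Pow(Add(Rational(1, 83872), 56629), -1) = Pow(Rational(4749587489, 83872), -1) = Rational(83872, 4749587489) ≈ 1.7659e-5)
Mul(c, Pow(Mul(22745, Pow(r, -1)), -1)) = Mul(Rational(83872, 4749587489), Pow(Mul(22745, Pow(-15691, -1)), -1)) = Mul(Rational(83872, 4749587489), Pow(Mul(22745, Rational(-1, 15691)), -1)) = Mul(Rational(83872, 4749587489), Pow(Rational(-22745, 15691), -1)) = Mul(Rational(83872, 4749587489), Rational(-15691, 22745)) = Rational(-1316035552, 108029367437305)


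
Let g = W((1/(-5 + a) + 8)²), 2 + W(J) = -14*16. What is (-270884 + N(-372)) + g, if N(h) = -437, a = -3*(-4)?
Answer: -271547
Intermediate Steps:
a = 12
W(J) = -226 (W(J) = -2 - 14*16 = -2 - 224 = -226)
g = -226
(-270884 + N(-372)) + g = (-270884 - 437) - 226 = -271321 - 226 = -271547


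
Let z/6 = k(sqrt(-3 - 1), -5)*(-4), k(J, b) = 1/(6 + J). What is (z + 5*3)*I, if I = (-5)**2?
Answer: 285 + 30*I ≈ 285.0 + 30.0*I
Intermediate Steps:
I = 25
z = -3*(6 - 2*I)/5 (z = 6*(-4/(6 + sqrt(-3 - 1))) = 6*(-4/(6 + sqrt(-4))) = 6*(-4/(6 + 2*I)) = 6*(((6 - 2*I)/40)*(-4)) = 6*(-(6 - 2*I)/10) = -3*(6 - 2*I)/5 ≈ -3.6 + 1.2*I)
(z + 5*3)*I = ((-18/5 + 6*I/5) + 5*3)*25 = ((-18/5 + 6*I/5) + 15)*25 = (57/5 + 6*I/5)*25 = 285 + 30*I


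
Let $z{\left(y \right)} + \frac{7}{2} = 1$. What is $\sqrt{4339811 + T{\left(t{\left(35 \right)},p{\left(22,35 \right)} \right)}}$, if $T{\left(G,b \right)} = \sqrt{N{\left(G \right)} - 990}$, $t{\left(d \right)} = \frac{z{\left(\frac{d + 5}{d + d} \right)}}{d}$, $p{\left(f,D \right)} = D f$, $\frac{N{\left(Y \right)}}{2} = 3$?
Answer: $\sqrt{4339811 + 2 i \sqrt{246}} \approx 2083.2 + 0.008 i$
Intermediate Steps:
$N{\left(Y \right)} = 6$ ($N{\left(Y \right)} = 2 \cdot 3 = 6$)
$z{\left(y \right)} = - \frac{5}{2}$ ($z{\left(y \right)} = - \frac{7}{2} + 1 = - \frac{5}{2}$)
$t{\left(d \right)} = - \frac{5}{2 d}$
$T{\left(G,b \right)} = 2 i \sqrt{246}$ ($T{\left(G,b \right)} = \sqrt{6 - 990} = \sqrt{-984} = 2 i \sqrt{246}$)
$\sqrt{4339811 + T{\left(t{\left(35 \right)},p{\left(22,35 \right)} \right)}} = \sqrt{4339811 + 2 i \sqrt{246}}$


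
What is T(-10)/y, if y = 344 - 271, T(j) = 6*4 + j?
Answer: 14/73 ≈ 0.19178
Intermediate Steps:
T(j) = 24 + j
y = 73
T(-10)/y = (24 - 10)/73 = 14*(1/73) = 14/73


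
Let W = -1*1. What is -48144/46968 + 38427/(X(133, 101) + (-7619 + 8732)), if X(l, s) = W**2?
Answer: 72966955/2180098 ≈ 33.470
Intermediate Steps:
W = -1
X(l, s) = 1 (X(l, s) = (-1)**2 = 1)
-48144/46968 + 38427/(X(133, 101) + (-7619 + 8732)) = -48144/46968 + 38427/(1 + (-7619 + 8732)) = -48144*1/46968 + 38427/(1 + 1113) = -2006/1957 + 38427/1114 = 72966955/2180098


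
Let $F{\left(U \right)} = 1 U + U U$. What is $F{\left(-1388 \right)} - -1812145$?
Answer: $3737301$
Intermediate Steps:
$F{\left(U \right)} = U + U^{2}$
$F{\left(-1388 \right)} - -1812145 = - 1388 \left(1 - 1388\right) - -1812145 = \left(-1388\right) \left(-1387\right) + 1812145 = 1925156 + 1812145 = 3737301$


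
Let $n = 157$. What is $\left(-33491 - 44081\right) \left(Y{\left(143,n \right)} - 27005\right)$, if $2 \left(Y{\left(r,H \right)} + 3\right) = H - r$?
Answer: $2094521572$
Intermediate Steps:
$Y{\left(r,H \right)} = -3 + \frac{H}{2} - \frac{r}{2}$ ($Y{\left(r,H \right)} = -3 + \frac{H - r}{2} = -3 + \left(\frac{H}{2} - \frac{r}{2}\right) = -3 + \frac{H}{2} - \frac{r}{2}$)
$\left(-33491 - 44081\right) \left(Y{\left(143,n \right)} - 27005\right) = \left(-33491 - 44081\right) \left(\left(-3 + \frac{1}{2} \cdot 157 - \frac{143}{2}\right) - 27005\right) = - 77572 \left(\left(-3 + \frac{157}{2} - \frac{143}{2}\right) - 27005\right) = - 77572 \left(4 - 27005\right) = \left(-77572\right) \left(-27001\right) = 2094521572$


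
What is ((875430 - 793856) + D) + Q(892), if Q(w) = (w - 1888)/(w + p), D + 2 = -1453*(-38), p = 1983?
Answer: 393258754/2875 ≈ 1.3679e+5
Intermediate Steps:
D = 55212 (D = -2 - 1453*(-38) = -2 + 55214 = 55212)
Q(w) = (-1888 + w)/(1983 + w) (Q(w) = (w - 1888)/(w + 1983) = (-1888 + w)/(1983 + w))
((875430 - 793856) + D) + Q(892) = ((875430 - 793856) + 55212) + (-1888 + 892)/(1983 + 892) = (81574 + 55212) - 996/2875 = 136786 + (1/2875)*(-996) = 136786 - 996/2875 = 393258754/2875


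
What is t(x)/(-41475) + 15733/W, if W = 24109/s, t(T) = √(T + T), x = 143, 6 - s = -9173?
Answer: 144413207/24109 - √286/41475 ≈ 5990.0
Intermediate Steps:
s = 9179 (s = 6 - 1*(-9173) = 6 + 9173 = 9179)
t(T) = √2*√T (t(T) = √(2*T) = √2*√T)
W = 24109/9179 ≈ 2.6265
t(x)/(-41475) + 15733/W = (√2*√143)/(-41475) + 15733/(24109/9179) = √286*(-1/41475) + 15733*(9179/24109) = -√286/41475 + 144413207/24109 = 144413207/24109 - √286/41475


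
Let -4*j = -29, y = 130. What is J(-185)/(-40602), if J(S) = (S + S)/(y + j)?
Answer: 740/11145249 ≈ 6.6396e-5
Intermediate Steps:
j = 29/4 (j = -¼*(-29) = 29/4 ≈ 7.2500)
J(S) = 8*S/549 (J(S) = (S + S)/(130 + 29/4) = (2*S)/(549/4) = (2*S)*(4/549) = 8*S/549)
J(-185)/(-40602) = ((8/549)*(-185))/(-40602) = -1480/549*(-1/40602) = 740/11145249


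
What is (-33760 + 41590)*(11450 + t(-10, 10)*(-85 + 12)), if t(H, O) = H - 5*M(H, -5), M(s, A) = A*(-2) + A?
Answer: 109659150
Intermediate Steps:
M(s, A) = -A (M(s, A) = -2*A + A = -A)
t(H, O) = -25 + H (t(H, O) = H - (-5)*(-5) = H - 5*5 = H - 25 = -25 + H)
(-33760 + 41590)*(11450 + t(-10, 10)*(-85 + 12)) = (-33760 + 41590)*(11450 + (-25 - 10)*(-85 + 12)) = 7830*(11450 - 35*(-73)) = 7830*(11450 + 2555) = 7830*14005 = 109659150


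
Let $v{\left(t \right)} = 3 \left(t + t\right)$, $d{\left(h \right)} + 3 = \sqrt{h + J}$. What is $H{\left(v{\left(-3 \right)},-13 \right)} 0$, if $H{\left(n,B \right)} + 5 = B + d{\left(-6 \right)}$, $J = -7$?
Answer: $0$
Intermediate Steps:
$d{\left(h \right)} = -3 + \sqrt{-7 + h}$ ($d{\left(h \right)} = -3 + \sqrt{h - 7} = -3 + \sqrt{-7 + h}$)
$v{\left(t \right)} = 6 t$ ($v{\left(t \right)} = 3 \cdot 2 t = 6 t$)
$H{\left(n,B \right)} = -8 + B + i \sqrt{13}$ ($H{\left(n,B \right)} = -5 - \left(3 - B - \sqrt{-7 - 6}\right) = -5 - \left(3 - B - i \sqrt{13}\right) = -5 + \left(-3 + B + i \sqrt{13}\right) = -8 + B + i \sqrt{13}$)
$H{\left(v{\left(-3 \right)},-13 \right)} 0 = \left(-8 - 13 + i \sqrt{13}\right) 0 = \left(-21 + i \sqrt{13}\right) 0 = 0$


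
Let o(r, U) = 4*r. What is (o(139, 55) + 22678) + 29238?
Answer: 52472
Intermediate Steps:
(o(139, 55) + 22678) + 29238 = (4*139 + 22678) + 29238 = (556 + 22678) + 29238 = 23234 + 29238 = 52472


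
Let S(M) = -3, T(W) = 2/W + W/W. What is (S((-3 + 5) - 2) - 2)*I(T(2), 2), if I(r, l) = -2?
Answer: 10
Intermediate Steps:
T(W) = 1 + 2/W (T(W) = 2/W + 1 = 1 + 2/W)
(S((-3 + 5) - 2) - 2)*I(T(2), 2) = (-3 - 2)*(-2) = -5*(-2) = 10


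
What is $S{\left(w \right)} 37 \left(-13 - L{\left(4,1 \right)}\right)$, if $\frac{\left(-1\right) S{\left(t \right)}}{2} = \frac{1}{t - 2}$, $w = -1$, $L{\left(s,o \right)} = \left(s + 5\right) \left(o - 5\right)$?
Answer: $\frac{1702}{3} \approx 567.33$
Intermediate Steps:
$L{\left(s,o \right)} = \left(-5 + o\right) \left(5 + s\right)$ ($L{\left(s,o \right)} = \left(5 + s\right) \left(-5 + o\right) = \left(-5 + o\right) \left(5 + s\right)$)
$S{\left(t \right)} = - \frac{2}{-2 + t}$ ($S{\left(t \right)} = - \frac{2}{t - 2} = - \frac{2}{-2 + t}$)
$S{\left(w \right)} 37 \left(-13 - L{\left(4,1 \right)}\right) = - \frac{2}{-2 - 1} \cdot 37 \left(-13 - \left(-25 - 20 + 5 \cdot 1 + 1 \cdot 4\right)\right) = - \frac{2}{-3} \cdot 37 \left(-13 - \left(-25 - 20 + 5 + 4\right)\right) = \left(-2\right) \left(- \frac{1}{3}\right) 37 \left(-13 - -36\right) = \frac{2}{3} \cdot 37 \left(-13 + 36\right) = \frac{74}{3} \cdot 23 = \frac{1702}{3}$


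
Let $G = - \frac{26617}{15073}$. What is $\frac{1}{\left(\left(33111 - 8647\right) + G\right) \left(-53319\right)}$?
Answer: $- \frac{15073}{19659741957345} \approx -7.6669 \cdot 10^{-10}$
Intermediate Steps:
$G = - \frac{26617}{15073}$ ($G = \left(-26617\right) \frac{1}{15073} = - \frac{26617}{15073} \approx -1.7659$)
$\frac{1}{\left(\left(33111 - 8647\right) + G\right) \left(-53319\right)} = \frac{1}{\left(\left(33111 - 8647\right) - \frac{26617}{15073}\right) \left(-53319\right)} = \frac{1}{\left(33111 - 8647\right) - \frac{26617}{15073}} \left(- \frac{1}{53319}\right) = \frac{1}{24464 - \frac{26617}{15073}} \left(- \frac{1}{53319}\right) = \frac{1}{\frac{368719255}{15073}} \left(- \frac{1}{53319}\right) = \frac{15073}{368719255} \left(- \frac{1}{53319}\right) = - \frac{15073}{19659741957345}$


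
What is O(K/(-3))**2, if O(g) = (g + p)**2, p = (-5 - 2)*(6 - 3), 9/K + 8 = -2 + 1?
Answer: 14776336/81 ≈ 1.8242e+5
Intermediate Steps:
K = -1 (K = 9/(-8 + (-2 + 1)) = 9/(-8 - 1) = 9/(-9) = 9*(-1/9) = -1)
p = -21 (p = -7*3 = -21)
O(g) = (-21 + g)**2 (O(g) = (g - 21)**2 = (-21 + g)**2)
O(K/(-3))**2 = ((-21 - 1/(-3))**2)**2 = ((-21 - 1/3*(-1))**2)**2 = ((-21 + 1/3)**2)**2 = ((-62/3)**2)**2 = (3844/9)**2 = 14776336/81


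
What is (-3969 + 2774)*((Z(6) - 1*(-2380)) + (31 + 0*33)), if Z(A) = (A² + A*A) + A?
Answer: -2974355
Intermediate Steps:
Z(A) = A + 2*A² (Z(A) = (A² + A²) + A = 2*A² + A = A + 2*A²)
(-3969 + 2774)*((Z(6) - 1*(-2380)) + (31 + 0*33)) = (-3969 + 2774)*((6*(1 + 2*6) - 1*(-2380)) + (31 + 0*33)) = -1195*((6*(1 + 12) + 2380) + (31 + 0)) = -1195*((6*13 + 2380) + 31) = -1195*((78 + 2380) + 31) = -1195*(2458 + 31) = -1195*2489 = -2974355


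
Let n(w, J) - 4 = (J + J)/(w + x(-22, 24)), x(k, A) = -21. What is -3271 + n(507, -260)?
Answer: -794141/243 ≈ -3268.1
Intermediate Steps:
n(w, J) = 4 + 2*J/(-21 + w) (n(w, J) = 4 + (J + J)/(w - 21) = 4 + (2*J)/(-21 + w) = 4 + 2*J/(-21 + w))
-3271 + n(507, -260) = -3271 + 2*(-42 - 260 + 2*507)/(-21 + 507) = -3271 + 2*(-42 - 260 + 1014)/486 = -3271 + 2*(1/486)*712 = -3271 + 712/243 = -794141/243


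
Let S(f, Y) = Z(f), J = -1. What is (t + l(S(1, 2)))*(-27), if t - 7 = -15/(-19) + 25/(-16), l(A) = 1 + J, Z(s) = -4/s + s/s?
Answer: -51111/304 ≈ -168.13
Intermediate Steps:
Z(s) = 1 - 4/s (Z(s) = -4/s + 1 = 1 - 4/s)
S(f, Y) = (-4 + f)/f
l(A) = 0 (l(A) = 1 - 1 = 0)
t = 1893/304 (t = 7 + (-15/(-19) + 25/(-16)) = 7 + (-15*(-1/19) + 25*(-1/16)) = 7 + (15/19 - 25/16) = 7 - 235/304 = 1893/304 ≈ 6.2270)
(t + l(S(1, 2)))*(-27) = (1893/304 + 0)*(-27) = (1893/304)*(-27) = -51111/304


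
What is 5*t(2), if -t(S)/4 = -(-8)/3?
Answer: -160/3 ≈ -53.333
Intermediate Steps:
t(S) = -32/3 (t(S) = -(-4)*(-8/3) = -(-4)*(-8*⅓) = -(-4)*(-8)/3 = -4*8/3 = -32/3)
5*t(2) = 5*(-32/3) = -160/3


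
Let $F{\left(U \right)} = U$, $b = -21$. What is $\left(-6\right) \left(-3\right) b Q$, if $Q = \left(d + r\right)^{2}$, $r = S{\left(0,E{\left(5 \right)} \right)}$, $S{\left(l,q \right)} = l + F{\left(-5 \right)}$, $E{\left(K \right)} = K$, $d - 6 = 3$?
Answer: $-6048$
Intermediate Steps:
$d = 9$ ($d = 6 + 3 = 9$)
$S{\left(l,q \right)} = -5 + l$ ($S{\left(l,q \right)} = l - 5 = -5 + l$)
$r = -5$ ($r = -5 + 0 = -5$)
$Q = 16$ ($Q = \left(9 - 5\right)^{2} = 4^{2} = 16$)
$\left(-6\right) \left(-3\right) b Q = \left(-6\right) \left(-3\right) \left(-21\right) 16 = 18 \left(-21\right) 16 = \left(-378\right) 16 = -6048$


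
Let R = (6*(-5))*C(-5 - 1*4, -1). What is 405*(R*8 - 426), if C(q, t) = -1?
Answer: -75330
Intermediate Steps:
R = 30 (R = (6*(-5))*(-1) = -30*(-1) = 30)
405*(R*8 - 426) = 405*(30*8 - 426) = 405*(240 - 426) = 405*(-186) = -75330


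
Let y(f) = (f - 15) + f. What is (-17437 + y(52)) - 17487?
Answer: -34835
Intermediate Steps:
y(f) = -15 + 2*f (y(f) = (-15 + f) + f = -15 + 2*f)
(-17437 + y(52)) - 17487 = (-17437 + (-15 + 2*52)) - 17487 = (-17437 + (-15 + 104)) - 17487 = (-17437 + 89) - 17487 = -17348 - 17487 = -34835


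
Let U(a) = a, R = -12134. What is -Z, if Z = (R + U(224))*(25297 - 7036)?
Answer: 217488510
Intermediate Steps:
Z = -217488510 (Z = (-12134 + 224)*(25297 - 7036) = -11910*18261 = -217488510)
-Z = -1*(-217488510) = 217488510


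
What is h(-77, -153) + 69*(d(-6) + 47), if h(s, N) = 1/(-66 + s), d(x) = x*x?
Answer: 818960/143 ≈ 5727.0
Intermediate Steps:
d(x) = x²
h(-77, -153) + 69*(d(-6) + 47) = 1/(-66 - 77) + 69*((-6)² + 47) = 1/(-143) + 69*(36 + 47) = -1/143 + 69*83 = -1/143 + 5727 = 818960/143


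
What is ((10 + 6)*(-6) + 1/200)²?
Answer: 368601601/40000 ≈ 9215.0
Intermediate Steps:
((10 + 6)*(-6) + 1/200)² = (16*(-6) + 1/200)² = (-96 + 1/200)² = (-19199/200)² = 368601601/40000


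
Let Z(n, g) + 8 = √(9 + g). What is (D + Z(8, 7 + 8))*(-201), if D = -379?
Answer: 77787 - 402*√6 ≈ 76802.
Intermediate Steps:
Z(n, g) = -8 + √(9 + g)
(D + Z(8, 7 + 8))*(-201) = (-379 + (-8 + √(9 + (7 + 8))))*(-201) = (-379 + (-8 + √(9 + 15)))*(-201) = (-379 + (-8 + √24))*(-201) = (-379 + (-8 + 2*√6))*(-201) = (-387 + 2*√6)*(-201) = 77787 - 402*√6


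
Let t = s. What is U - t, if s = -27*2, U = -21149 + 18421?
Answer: -2674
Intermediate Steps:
U = -2728
s = -54 (s = -3*18 = -54)
t = -54
U - t = -2728 - 1*(-54) = -2728 + 54 = -2674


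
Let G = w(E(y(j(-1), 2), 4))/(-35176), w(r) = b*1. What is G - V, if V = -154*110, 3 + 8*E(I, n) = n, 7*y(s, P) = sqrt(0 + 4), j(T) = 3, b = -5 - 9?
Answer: 297940727/17588 ≈ 16940.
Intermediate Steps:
b = -14
y(s, P) = 2/7 (y(s, P) = sqrt(0 + 4)/7 = sqrt(4)/7 = (1/7)*2 = 2/7)
E(I, n) = -3/8 + n/8
w(r) = -14 (w(r) = -14*1 = -14)
V = -16940
G = 7/17588 (G = -14/(-35176) = -14*(-1/35176) = 7/17588 ≈ 0.00039800)
G - V = 7/17588 - 1*(-16940) = 7/17588 + 16940 = 297940727/17588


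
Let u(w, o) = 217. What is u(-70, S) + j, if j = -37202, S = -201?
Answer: -36985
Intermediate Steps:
u(-70, S) + j = 217 - 37202 = -36985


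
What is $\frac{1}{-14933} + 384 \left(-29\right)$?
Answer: $- \frac{166293889}{14933} \approx -11136.0$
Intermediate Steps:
$\frac{1}{-14933} + 384 \left(-29\right) = - \frac{1}{14933} - 11136 = - \frac{166293889}{14933}$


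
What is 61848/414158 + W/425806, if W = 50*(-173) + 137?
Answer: 11404761217/88175480674 ≈ 0.12934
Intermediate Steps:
W = -8513 (W = -8650 + 137 = -8513)
61848/414158 + W/425806 = 61848/414158 - 8513/425806 = 61848*(1/414158) - 8513*1/425806 = 30924/207079 - 8513/425806 = 11404761217/88175480674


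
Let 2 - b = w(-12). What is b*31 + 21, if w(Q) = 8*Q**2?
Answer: -35629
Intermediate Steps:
b = -1150 (b = 2 - 8*(-12)**2 = 2 - 8*144 = 2 - 1*1152 = 2 - 1152 = -1150)
b*31 + 21 = -1150*31 + 21 = -35650 + 21 = -35629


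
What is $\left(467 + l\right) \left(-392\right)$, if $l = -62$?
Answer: $-158760$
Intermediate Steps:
$\left(467 + l\right) \left(-392\right) = \left(467 - 62\right) \left(-392\right) = 405 \left(-392\right) = -158760$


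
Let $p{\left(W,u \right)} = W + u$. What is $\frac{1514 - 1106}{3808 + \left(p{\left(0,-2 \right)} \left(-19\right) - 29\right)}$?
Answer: $\frac{408}{3817} \approx 0.10689$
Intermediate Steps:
$\frac{1514 - 1106}{3808 + \left(p{\left(0,-2 \right)} \left(-19\right) - 29\right)} = \frac{1514 - 1106}{3808 - \left(29 - \left(0 - 2\right) \left(-19\right)\right)} = \frac{408}{3808 - -9} = \frac{408}{3808 + \left(38 - 29\right)} = \frac{408}{3808 + 9} = \frac{408}{3817}$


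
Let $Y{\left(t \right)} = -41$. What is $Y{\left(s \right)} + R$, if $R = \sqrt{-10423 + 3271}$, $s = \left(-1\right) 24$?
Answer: $-41 + 4 i \sqrt{447} \approx -41.0 + 84.569 i$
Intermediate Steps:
$s = -24$
$R = 4 i \sqrt{447}$ ($R = \sqrt{-7152} = 4 i \sqrt{447} \approx 84.569 i$)
$Y{\left(s \right)} + R = -41 + 4 i \sqrt{447}$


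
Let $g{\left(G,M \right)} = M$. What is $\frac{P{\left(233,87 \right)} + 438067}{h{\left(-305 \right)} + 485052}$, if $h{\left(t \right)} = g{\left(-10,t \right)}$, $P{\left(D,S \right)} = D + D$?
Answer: $\frac{438533}{484747} \approx 0.90466$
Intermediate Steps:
$P{\left(D,S \right)} = 2 D$
$h{\left(t \right)} = t$
$\frac{P{\left(233,87 \right)} + 438067}{h{\left(-305 \right)} + 485052} = \frac{2 \cdot 233 + 438067}{-305 + 485052} = \frac{466 + 438067}{484747} = 438533 \cdot \frac{1}{484747} = \frac{438533}{484747}$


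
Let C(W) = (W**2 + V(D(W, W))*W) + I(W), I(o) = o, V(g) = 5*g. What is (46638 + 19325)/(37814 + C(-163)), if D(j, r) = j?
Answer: 65963/197065 ≈ 0.33473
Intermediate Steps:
C(W) = W + 6*W**2 (C(W) = (W**2 + (5*W)*W) + W = (W**2 + 5*W**2) + W = 6*W**2 + W = W + 6*W**2)
(46638 + 19325)/(37814 + C(-163)) = (46638 + 19325)/(37814 - 163*(1 + 6*(-163))) = 65963/(37814 - 163*(1 - 978)) = 65963/(37814 - 163*(-977)) = 65963/(37814 + 159251) = 65963/197065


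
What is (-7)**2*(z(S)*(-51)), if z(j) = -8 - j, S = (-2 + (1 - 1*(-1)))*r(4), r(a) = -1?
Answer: 19992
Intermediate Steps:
S = 0 (S = (-2 + (1 - 1*(-1)))*(-1) = (-2 + (1 + 1))*(-1) = (-2 + 2)*(-1) = 0*(-1) = 0)
(-7)**2*(z(S)*(-51)) = (-7)**2*((-8 - 1*0)*(-51)) = 49*((-8 + 0)*(-51)) = 49*(-8*(-51)) = 49*408 = 19992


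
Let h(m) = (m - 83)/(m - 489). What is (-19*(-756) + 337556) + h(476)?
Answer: 4574567/13 ≈ 3.5189e+5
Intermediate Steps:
h(m) = (-83 + m)/(-489 + m)
(-19*(-756) + 337556) + h(476) = (-19*(-756) + 337556) + (-83 + 476)/(-489 + 476) = (14364 + 337556) + 393/(-13) = 351920 - 1/13*393 = 351920 - 393/13 = 4574567/13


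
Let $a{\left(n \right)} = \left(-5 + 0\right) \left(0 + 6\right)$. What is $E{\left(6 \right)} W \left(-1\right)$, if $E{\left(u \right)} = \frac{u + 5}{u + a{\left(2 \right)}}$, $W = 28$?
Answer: $\frac{77}{6} \approx 12.833$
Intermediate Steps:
$a{\left(n \right)} = -30$ ($a{\left(n \right)} = \left(-5\right) 6 = -30$)
$E{\left(u \right)} = \frac{5 + u}{-30 + u}$ ($E{\left(u \right)} = \frac{u + 5}{u - 30} = \frac{5 + u}{-30 + u}$)
$E{\left(6 \right)} W \left(-1\right) = \frac{5 + 6}{-30 + 6} \cdot 28 \left(-1\right) = \frac{1}{-24} \cdot 11 \left(-28\right) = \left(- \frac{1}{24}\right) 11 \left(-28\right) = \left(- \frac{11}{24}\right) \left(-28\right) = \frac{77}{6}$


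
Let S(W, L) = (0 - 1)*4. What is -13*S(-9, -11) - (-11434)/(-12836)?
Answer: 328019/6418 ≈ 51.109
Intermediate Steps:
S(W, L) = -4 (S(W, L) = -1*4 = -4)
-13*S(-9, -11) - (-11434)/(-12836) = -13*(-4) - (-11434)/(-12836) = 52 - (-11434)*(-1)/12836 = 52 - 1*5717/6418 = 52 - 5717/6418 = 328019/6418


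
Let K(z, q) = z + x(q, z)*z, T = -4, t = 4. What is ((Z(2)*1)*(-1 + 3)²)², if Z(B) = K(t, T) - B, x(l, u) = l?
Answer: 3136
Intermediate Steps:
K(z, q) = z + q*z
Z(B) = -12 - B (Z(B) = 4*(1 - 4) - B = 4*(-3) - B = -12 - B)
((Z(2)*1)*(-1 + 3)²)² = (((-12 - 1*2)*1)*(-1 + 3)²)² = (((-12 - 2)*1)*2²)² = (-14*1*4)² = (-14*4)² = (-56)² = 3136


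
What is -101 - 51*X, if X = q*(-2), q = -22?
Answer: -2345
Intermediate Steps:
X = 44 (X = -22*(-2) = 44)
-101 - 51*X = -101 - 51*44 = -101 - 2244 = -2345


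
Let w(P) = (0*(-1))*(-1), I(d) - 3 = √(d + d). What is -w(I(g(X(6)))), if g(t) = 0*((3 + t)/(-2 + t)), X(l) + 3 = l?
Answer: 0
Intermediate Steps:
X(l) = -3 + l
g(t) = 0 (g(t) = 0*((3 + t)/(-2 + t)) = 0)
I(d) = 3 + √2*√d (I(d) = 3 + √(d + d) = 3 + √(2*d) = 3 + √2*√d)
w(P) = 0 (w(P) = 0*(-1) = 0)
-w(I(g(X(6)))) = -1*0 = 0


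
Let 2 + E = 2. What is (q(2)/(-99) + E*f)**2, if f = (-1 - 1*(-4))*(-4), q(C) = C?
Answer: 4/9801 ≈ 0.00040812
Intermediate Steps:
E = 0 (E = -2 + 2 = 0)
f = -12 (f = (-1 + 4)*(-4) = 3*(-4) = -12)
(q(2)/(-99) + E*f)**2 = (2/(-99) + 0*(-12))**2 = (2*(-1/99) + 0)**2 = (-2/99 + 0)**2 = (-2/99)**2 = 4/9801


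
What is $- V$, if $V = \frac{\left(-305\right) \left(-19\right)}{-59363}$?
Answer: $\frac{5795}{59363} \approx 0.09762$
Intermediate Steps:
$V = - \frac{5795}{59363}$ ($V = 5795 \left(- \frac{1}{59363}\right) = - \frac{5795}{59363} \approx -0.09762$)
$- V = \left(-1\right) \left(- \frac{5795}{59363}\right) = \frac{5795}{59363}$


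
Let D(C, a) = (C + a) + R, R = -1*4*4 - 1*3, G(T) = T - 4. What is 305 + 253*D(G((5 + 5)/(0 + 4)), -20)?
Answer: -19883/2 ≈ -9941.5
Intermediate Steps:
G(T) = -4 + T
R = -19 (R = -4*4 - 3 = -16 - 3 = -19)
D(C, a) = -19 + C + a (D(C, a) = (C + a) - 19 = -19 + C + a)
305 + 253*D(G((5 + 5)/(0 + 4)), -20) = 305 + 253*(-19 + (-4 + (5 + 5)/(0 + 4)) - 20) = 305 + 253*(-19 + (-4 + 10/4) - 20) = 305 + 253*(-19 + (-4 + 10*(1/4)) - 20) = 305 + 253*(-19 + (-4 + 5/2) - 20) = 305 + 253*(-19 - 3/2 - 20) = 305 + 253*(-81/2) = 305 - 20493/2 = -19883/2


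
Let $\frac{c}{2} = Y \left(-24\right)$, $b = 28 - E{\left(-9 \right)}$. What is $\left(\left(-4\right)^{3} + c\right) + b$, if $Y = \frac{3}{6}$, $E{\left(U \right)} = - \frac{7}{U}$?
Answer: $- \frac{547}{9} \approx -60.778$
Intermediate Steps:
$Y = \frac{1}{2}$ ($Y = 3 \cdot \frac{1}{6} = \frac{1}{2} \approx 0.5$)
$b = \frac{245}{9}$ ($b = 28 - - \frac{7}{-9} = 28 - \left(-7\right) \left(- \frac{1}{9}\right) = 28 - \frac{7}{9} = \frac{245}{9} \approx 27.222$)
$c = -24$ ($c = 2 \cdot \frac{1}{2} \left(-24\right) = 2 \left(-12\right) = -24$)
$\left(\left(-4\right)^{3} + c\right) + b = \left(\left(-4\right)^{3} - 24\right) + \frac{245}{9} = \left(-64 - 24\right) + \frac{245}{9} = -88 + \frac{245}{9} = - \frac{547}{9}$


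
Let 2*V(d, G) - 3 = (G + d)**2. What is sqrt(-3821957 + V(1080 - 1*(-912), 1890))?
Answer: sqrt(14852026)/2 ≈ 1926.9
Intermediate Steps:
V(d, G) = 3/2 + (G + d)**2/2
sqrt(-3821957 + V(1080 - 1*(-912), 1890)) = sqrt(-3821957 + (3/2 + (1890 + (1080 - 1*(-912)))**2/2)) = sqrt(-3821957 + (3/2 + (1890 + (1080 + 912))**2/2)) = sqrt(-3821957 + (3/2 + (1890 + 1992)**2/2)) = sqrt(-3821957 + (3/2 + (1/2)*3882**2)) = sqrt(-3821957 + (3/2 + (1/2)*15069924)) = sqrt(-3821957 + (3/2 + 7534962)) = sqrt(-3821957 + 15069927/2) = sqrt(7426013/2) = sqrt(14852026)/2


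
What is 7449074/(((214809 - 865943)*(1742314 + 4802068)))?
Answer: -3724537/2130634814594 ≈ -1.7481e-6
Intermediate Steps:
7449074/(((214809 - 865943)*(1742314 + 4802068))) = 7449074/((-651134*6544382)) = 7449074/(-4261269629188) = 7449074*(-1/4261269629188) = -3724537/2130634814594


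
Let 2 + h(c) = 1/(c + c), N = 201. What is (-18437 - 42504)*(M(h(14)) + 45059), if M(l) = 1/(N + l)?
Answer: -15303128218735/5573 ≈ -2.7459e+9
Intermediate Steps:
h(c) = -2 + 1/(2*c) (h(c) = -2 + 1/(c + c) = -2 + 1/(2*c))
M(l) = 1/(201 + l)
(-18437 - 42504)*(M(h(14)) + 45059) = (-18437 - 42504)*(1/(201 + (-2 + (½)/14)) + 45059) = -60941*(1/(201 + (-2 + (½)*(1/14))) + 45059) = -60941*(1/(201 + (-2 + 1/28)) + 45059) = -60941*(1/(201 - 55/28) + 45059) = -60941*(1/(5573/28) + 45059) = -60941*(28/5573 + 45059) = -60941*251113835/5573 = -15303128218735/5573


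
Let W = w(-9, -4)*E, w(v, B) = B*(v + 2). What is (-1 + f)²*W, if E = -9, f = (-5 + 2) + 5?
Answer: -252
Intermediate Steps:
w(v, B) = B*(2 + v)
f = 2 (f = -3 + 5 = 2)
W = -252 (W = -4*(2 - 9)*(-9) = -4*(-7)*(-9) = 28*(-9) = -252)
(-1 + f)²*W = (-1 + 2)²*(-252) = 1²*(-252) = 1*(-252) = -252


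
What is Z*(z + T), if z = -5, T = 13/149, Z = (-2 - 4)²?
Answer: -26352/149 ≈ -176.86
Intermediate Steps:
Z = 36 (Z = (-6)² = 36)
T = 13/149 (T = 13*(1/149) = 13/149 ≈ 0.087248)
Z*(z + T) = 36*(-5 + 13/149) = 36*(-732/149) = -26352/149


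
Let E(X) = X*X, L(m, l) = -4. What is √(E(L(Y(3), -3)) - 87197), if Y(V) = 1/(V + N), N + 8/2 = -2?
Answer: I*√87181 ≈ 295.26*I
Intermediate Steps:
N = -6 (N = -4 - 2 = -6)
Y(V) = 1/(-6 + V) (Y(V) = 1/(V - 6) = 1/(-6 + V))
E(X) = X²
√(E(L(Y(3), -3)) - 87197) = √((-4)² - 87197) = √(16 - 87197) = √(-87181) = I*√87181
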